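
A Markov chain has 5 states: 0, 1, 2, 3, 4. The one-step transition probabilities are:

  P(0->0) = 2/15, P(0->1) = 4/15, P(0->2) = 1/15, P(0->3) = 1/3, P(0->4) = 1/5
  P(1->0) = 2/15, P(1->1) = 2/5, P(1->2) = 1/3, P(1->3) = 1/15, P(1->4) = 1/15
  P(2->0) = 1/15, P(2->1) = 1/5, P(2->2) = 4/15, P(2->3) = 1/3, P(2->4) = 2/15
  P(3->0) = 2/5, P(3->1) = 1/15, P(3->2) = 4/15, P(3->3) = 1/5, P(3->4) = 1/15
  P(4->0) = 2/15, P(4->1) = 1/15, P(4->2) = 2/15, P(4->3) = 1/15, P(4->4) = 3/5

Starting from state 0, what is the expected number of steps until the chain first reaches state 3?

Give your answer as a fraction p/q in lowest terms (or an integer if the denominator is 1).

Let h_i = expected steps to first reach 3 from state i.
Boundary: h_3 = 0.
First-step equations for the other states:
  h_0 = 1 + 2/15*h_0 + 4/15*h_1 + 1/15*h_2 + 1/3*h_3 + 1/5*h_4
  h_1 = 1 + 2/15*h_0 + 2/5*h_1 + 1/3*h_2 + 1/15*h_3 + 1/15*h_4
  h_2 = 1 + 1/15*h_0 + 1/5*h_1 + 4/15*h_2 + 1/3*h_3 + 2/15*h_4
  h_4 = 1 + 2/15*h_0 + 1/15*h_1 + 2/15*h_2 + 1/15*h_3 + 3/5*h_4

Substituting h_3 = 0 and rearranging gives the linear system (I - Q) h = 1:
  [13/15, -4/15, -1/15, -1/5] . (h_0, h_1, h_2, h_4) = 1
  [-2/15, 3/5, -1/3, -1/15] . (h_0, h_1, h_2, h_4) = 1
  [-1/15, -1/5, 11/15, -2/15] . (h_0, h_1, h_2, h_4) = 1
  [-2/15, -1/15, -2/15, 2/5] . (h_0, h_1, h_2, h_4) = 1

Solving yields:
  h_0 = 6835/1377
  h_1 = 8455/1377
  h_2 = 2165/459
  h_4 = 9295/1377

Starting state is 0, so the expected hitting time is h_0 = 6835/1377.

Answer: 6835/1377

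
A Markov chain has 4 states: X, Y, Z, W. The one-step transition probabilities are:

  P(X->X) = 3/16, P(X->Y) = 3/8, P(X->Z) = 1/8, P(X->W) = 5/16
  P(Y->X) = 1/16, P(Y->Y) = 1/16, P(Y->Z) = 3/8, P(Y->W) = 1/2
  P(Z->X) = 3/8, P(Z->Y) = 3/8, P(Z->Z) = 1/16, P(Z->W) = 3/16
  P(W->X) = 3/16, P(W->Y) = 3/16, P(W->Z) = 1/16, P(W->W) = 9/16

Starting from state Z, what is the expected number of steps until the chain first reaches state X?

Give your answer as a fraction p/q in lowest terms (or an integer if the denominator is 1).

Let h_i = expected steps to first reach X from state i.
Boundary: h_X = 0.
First-step equations for the other states:
  h_Y = 1 + 1/16*h_X + 1/16*h_Y + 3/8*h_Z + 1/2*h_W
  h_Z = 1 + 3/8*h_X + 3/8*h_Y + 1/16*h_Z + 3/16*h_W
  h_W = 1 + 3/16*h_X + 3/16*h_Y + 1/16*h_Z + 9/16*h_W

Substituting h_X = 0 and rearranging gives the linear system (I - Q) h = 1:
  [15/16, -3/8, -1/2] . (h_Y, h_Z, h_W) = 1
  [-3/8, 15/16, -3/16] . (h_Y, h_Z, h_W) = 1
  [-3/16, -1/16, 7/16] . (h_Y, h_Z, h_W) = 1

Solving yields:
  h_Y = 290/51
  h_Z = 75/17
  h_W = 91/17

Starting state is Z, so the expected hitting time is h_Z = 75/17.

Answer: 75/17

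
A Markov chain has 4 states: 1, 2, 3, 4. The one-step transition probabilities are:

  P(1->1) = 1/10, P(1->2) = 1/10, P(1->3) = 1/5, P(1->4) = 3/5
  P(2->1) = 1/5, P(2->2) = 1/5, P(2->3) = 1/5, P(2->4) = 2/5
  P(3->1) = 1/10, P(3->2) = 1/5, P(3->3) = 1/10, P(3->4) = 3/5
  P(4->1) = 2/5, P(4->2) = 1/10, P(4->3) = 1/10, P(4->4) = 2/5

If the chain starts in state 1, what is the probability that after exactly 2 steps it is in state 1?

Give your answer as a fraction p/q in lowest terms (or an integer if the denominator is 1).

Answer: 29/100

Derivation:
Computing P^2 by repeated multiplication:
P^1 =
  1: [1/10, 1/10, 1/5, 3/5]
  2: [1/5, 1/5, 1/5, 2/5]
  3: [1/10, 1/5, 1/10, 3/5]
  4: [2/5, 1/10, 1/10, 2/5]
P^2 =
  1: [29/100, 13/100, 3/25, 23/50]
  2: [6/25, 7/50, 7/50, 12/25]
  3: [3/10, 13/100, 13/100, 11/25]
  4: [23/100, 3/25, 3/20, 1/2]

(P^2)[1 -> 1] = 29/100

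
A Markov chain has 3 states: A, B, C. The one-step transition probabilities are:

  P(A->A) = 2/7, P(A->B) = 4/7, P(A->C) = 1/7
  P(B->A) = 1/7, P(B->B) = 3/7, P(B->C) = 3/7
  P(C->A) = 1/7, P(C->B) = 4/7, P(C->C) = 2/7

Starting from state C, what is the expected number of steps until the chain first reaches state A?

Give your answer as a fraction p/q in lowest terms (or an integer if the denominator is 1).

Let h_i = expected steps to first reach A from state i.
Boundary: h_A = 0.
First-step equations for the other states:
  h_B = 1 + 1/7*h_A + 3/7*h_B + 3/7*h_C
  h_C = 1 + 1/7*h_A + 4/7*h_B + 2/7*h_C

Substituting h_A = 0 and rearranging gives the linear system (I - Q) h = 1:
  [4/7, -3/7] . (h_B, h_C) = 1
  [-4/7, 5/7] . (h_B, h_C) = 1

Solving yields:
  h_B = 7
  h_C = 7

Starting state is C, so the expected hitting time is h_C = 7.

Answer: 7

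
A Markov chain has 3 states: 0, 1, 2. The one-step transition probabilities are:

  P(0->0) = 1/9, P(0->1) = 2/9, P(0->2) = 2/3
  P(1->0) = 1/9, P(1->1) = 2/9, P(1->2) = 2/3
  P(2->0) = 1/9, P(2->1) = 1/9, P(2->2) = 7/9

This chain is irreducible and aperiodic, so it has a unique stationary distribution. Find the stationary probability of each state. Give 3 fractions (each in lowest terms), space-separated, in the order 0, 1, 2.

The stationary distribution satisfies pi = pi * P, i.e.:
  pi_0 = 1/9*pi_0 + 1/9*pi_1 + 1/9*pi_2
  pi_1 = 2/9*pi_0 + 2/9*pi_1 + 1/9*pi_2
  pi_2 = 2/3*pi_0 + 2/3*pi_1 + 7/9*pi_2
with normalization: pi_0 + pi_1 + pi_2 = 1.

Using the first 2 balance equations plus normalization, the linear system A*pi = b is:
  [-8/9, 1/9, 1/9] . pi = 0
  [2/9, -7/9, 1/9] . pi = 0
  [1, 1, 1] . pi = 1

Solving yields:
  pi_0 = 1/9
  pi_1 = 5/36
  pi_2 = 3/4

Verification (pi * P):
  1/9*1/9 + 5/36*1/9 + 3/4*1/9 = 1/9 = pi_0  (ok)
  1/9*2/9 + 5/36*2/9 + 3/4*1/9 = 5/36 = pi_1  (ok)
  1/9*2/3 + 5/36*2/3 + 3/4*7/9 = 3/4 = pi_2  (ok)

Answer: 1/9 5/36 3/4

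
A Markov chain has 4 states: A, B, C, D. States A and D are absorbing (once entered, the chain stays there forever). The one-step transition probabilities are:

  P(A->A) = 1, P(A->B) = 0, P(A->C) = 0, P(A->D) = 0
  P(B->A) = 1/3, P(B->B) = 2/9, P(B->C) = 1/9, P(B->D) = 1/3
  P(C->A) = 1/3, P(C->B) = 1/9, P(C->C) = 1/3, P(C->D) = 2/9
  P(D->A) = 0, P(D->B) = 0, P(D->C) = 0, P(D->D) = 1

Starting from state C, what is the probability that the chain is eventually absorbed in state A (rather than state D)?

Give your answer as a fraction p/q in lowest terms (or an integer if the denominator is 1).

Answer: 24/41

Derivation:
Let a_i = P(absorbed in A | start in state i).
Boundary conditions: a_A = 1, a_D = 0.
For each transient state i, a_i = sum_j P(i->j) * a_j:
  a_B = 1/3*a_A + 2/9*a_B + 1/9*a_C + 1/3*a_D
  a_C = 1/3*a_A + 1/9*a_B + 1/3*a_C + 2/9*a_D

Substituting a_A = 1 and a_D = 0, rearrange to (I - Q) a = r where r[i] = P(i -> A):
  [7/9, -1/9] . (a_B, a_C) = 1/3
  [-1/9, 2/3] . (a_B, a_C) = 1/3

Solving yields:
  a_B = 21/41
  a_C = 24/41

Starting state is C, so the absorption probability is a_C = 24/41.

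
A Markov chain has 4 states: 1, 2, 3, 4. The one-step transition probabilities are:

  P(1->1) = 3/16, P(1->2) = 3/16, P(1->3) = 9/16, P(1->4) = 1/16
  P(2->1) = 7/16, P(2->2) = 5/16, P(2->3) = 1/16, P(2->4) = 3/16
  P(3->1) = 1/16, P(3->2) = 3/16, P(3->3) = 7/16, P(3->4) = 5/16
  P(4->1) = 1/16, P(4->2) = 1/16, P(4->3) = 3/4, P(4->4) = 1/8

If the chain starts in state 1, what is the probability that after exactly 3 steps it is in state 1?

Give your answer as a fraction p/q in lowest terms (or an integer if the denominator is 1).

Answer: 81/512

Derivation:
Computing P^3 by repeated multiplication:
P^1 =
  1: [3/16, 3/16, 9/16, 1/16]
  2: [7/16, 5/16, 1/16, 3/16]
  3: [1/16, 3/16, 7/16, 5/16]
  4: [1/16, 1/16, 3/4, 1/8]
P^2 =
  1: [5/32, 13/64, 105/256, 59/256]
  2: [15/64, 13/64, 111/256, 33/256]
  3: [9/64, 11/64, 121/256, 55/256]
  4: [3/32, 23/128, 59/128, 17/64]
P^3 =
  1: [81/512, 377/2048, 1855/4096, 839/4096]
  2: [43/256, 403/2048, 1765/4096, 837/4096]
  3: [37/256, 373/2048, 1875/4096, 883/4096]
  4: [145/1024, 181/1024, 119/256, 111/512]

(P^3)[1 -> 1] = 81/512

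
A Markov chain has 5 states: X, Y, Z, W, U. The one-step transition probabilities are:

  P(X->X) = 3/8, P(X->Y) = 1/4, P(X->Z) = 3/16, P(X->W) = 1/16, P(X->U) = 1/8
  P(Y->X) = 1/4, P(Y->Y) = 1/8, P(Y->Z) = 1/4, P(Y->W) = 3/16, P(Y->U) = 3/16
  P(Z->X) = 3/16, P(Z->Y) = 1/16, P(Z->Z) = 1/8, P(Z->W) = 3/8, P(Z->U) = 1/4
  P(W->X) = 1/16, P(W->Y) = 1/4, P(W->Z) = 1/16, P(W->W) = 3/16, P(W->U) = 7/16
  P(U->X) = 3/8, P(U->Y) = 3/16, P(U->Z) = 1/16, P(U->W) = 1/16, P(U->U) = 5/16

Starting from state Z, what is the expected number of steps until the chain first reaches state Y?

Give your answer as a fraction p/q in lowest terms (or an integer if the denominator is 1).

Let h_i = expected steps to first reach Y from state i.
Boundary: h_Y = 0.
First-step equations for the other states:
  h_X = 1 + 3/8*h_X + 1/4*h_Y + 3/16*h_Z + 1/16*h_W + 1/8*h_U
  h_Z = 1 + 3/16*h_X + 1/16*h_Y + 1/8*h_Z + 3/8*h_W + 1/4*h_U
  h_W = 1 + 1/16*h_X + 1/4*h_Y + 1/16*h_Z + 3/16*h_W + 7/16*h_U
  h_U = 1 + 3/8*h_X + 3/16*h_Y + 1/16*h_Z + 1/16*h_W + 5/16*h_U

Substituting h_Y = 0 and rearranging gives the linear system (I - Q) h = 1:
  [5/8, -3/16, -1/16, -1/8] . (h_X, h_Z, h_W, h_U) = 1
  [-3/16, 7/8, -3/8, -1/4] . (h_X, h_Z, h_W, h_U) = 1
  [-1/16, -1/16, 13/16, -7/16] . (h_X, h_Z, h_W, h_U) = 1
  [-3/8, -1/16, -1/16, 11/16] . (h_X, h_Z, h_W, h_U) = 1

Solving yields:
  h_X = 26640/5611
  h_Z = 31432/5611
  h_W = 26424/5611
  h_U = 27952/5611

Starting state is Z, so the expected hitting time is h_Z = 31432/5611.

Answer: 31432/5611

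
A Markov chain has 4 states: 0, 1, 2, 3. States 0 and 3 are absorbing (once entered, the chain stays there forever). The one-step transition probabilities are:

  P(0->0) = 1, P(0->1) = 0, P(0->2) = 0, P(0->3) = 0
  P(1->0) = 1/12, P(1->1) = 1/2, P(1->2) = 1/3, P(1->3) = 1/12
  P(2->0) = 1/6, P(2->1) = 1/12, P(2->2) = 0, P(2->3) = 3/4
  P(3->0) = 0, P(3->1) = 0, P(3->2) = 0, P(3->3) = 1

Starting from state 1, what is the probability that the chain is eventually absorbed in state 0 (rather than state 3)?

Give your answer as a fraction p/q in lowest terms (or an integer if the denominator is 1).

Answer: 5/17

Derivation:
Let a_i = P(absorbed in 0 | start in state i).
Boundary conditions: a_0 = 1, a_3 = 0.
For each transient state i, a_i = sum_j P(i->j) * a_j:
  a_1 = 1/12*a_0 + 1/2*a_1 + 1/3*a_2 + 1/12*a_3
  a_2 = 1/6*a_0 + 1/12*a_1 + 0*a_2 + 3/4*a_3

Substituting a_0 = 1 and a_3 = 0, rearrange to (I - Q) a = r where r[i] = P(i -> 0):
  [1/2, -1/3] . (a_1, a_2) = 1/12
  [-1/12, 1] . (a_1, a_2) = 1/6

Solving yields:
  a_1 = 5/17
  a_2 = 13/68

Starting state is 1, so the absorption probability is a_1 = 5/17.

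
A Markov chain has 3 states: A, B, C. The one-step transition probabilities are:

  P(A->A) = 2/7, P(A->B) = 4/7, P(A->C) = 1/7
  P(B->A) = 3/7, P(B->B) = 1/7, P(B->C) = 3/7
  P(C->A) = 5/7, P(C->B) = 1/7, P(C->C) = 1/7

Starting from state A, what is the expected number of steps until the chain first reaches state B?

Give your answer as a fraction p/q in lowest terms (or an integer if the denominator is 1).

Answer: 49/25

Derivation:
Let h_i = expected steps to first reach B from state i.
Boundary: h_B = 0.
First-step equations for the other states:
  h_A = 1 + 2/7*h_A + 4/7*h_B + 1/7*h_C
  h_C = 1 + 5/7*h_A + 1/7*h_B + 1/7*h_C

Substituting h_B = 0 and rearranging gives the linear system (I - Q) h = 1:
  [5/7, -1/7] . (h_A, h_C) = 1
  [-5/7, 6/7] . (h_A, h_C) = 1

Solving yields:
  h_A = 49/25
  h_C = 14/5

Starting state is A, so the expected hitting time is h_A = 49/25.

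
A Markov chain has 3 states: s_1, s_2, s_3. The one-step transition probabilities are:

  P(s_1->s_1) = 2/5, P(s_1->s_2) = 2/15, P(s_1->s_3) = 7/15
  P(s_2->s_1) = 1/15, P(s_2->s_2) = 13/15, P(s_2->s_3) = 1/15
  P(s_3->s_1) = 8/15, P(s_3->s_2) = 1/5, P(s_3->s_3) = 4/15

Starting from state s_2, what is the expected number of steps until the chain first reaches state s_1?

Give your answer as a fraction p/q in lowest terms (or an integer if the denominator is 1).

Let h_i = expected steps to first reach s_1 from state i.
Boundary: h_s_1 = 0.
First-step equations for the other states:
  h_s_2 = 1 + 1/15*h_s_1 + 13/15*h_s_2 + 1/15*h_s_3
  h_s_3 = 1 + 8/15*h_s_1 + 1/5*h_s_2 + 4/15*h_s_3

Substituting h_s_1 = 0 and rearranging gives the linear system (I - Q) h = 1:
  [2/15, -1/15] . (h_s_2, h_s_3) = 1
  [-1/5, 11/15] . (h_s_2, h_s_3) = 1

Solving yields:
  h_s_2 = 180/19
  h_s_3 = 75/19

Starting state is s_2, so the expected hitting time is h_s_2 = 180/19.

Answer: 180/19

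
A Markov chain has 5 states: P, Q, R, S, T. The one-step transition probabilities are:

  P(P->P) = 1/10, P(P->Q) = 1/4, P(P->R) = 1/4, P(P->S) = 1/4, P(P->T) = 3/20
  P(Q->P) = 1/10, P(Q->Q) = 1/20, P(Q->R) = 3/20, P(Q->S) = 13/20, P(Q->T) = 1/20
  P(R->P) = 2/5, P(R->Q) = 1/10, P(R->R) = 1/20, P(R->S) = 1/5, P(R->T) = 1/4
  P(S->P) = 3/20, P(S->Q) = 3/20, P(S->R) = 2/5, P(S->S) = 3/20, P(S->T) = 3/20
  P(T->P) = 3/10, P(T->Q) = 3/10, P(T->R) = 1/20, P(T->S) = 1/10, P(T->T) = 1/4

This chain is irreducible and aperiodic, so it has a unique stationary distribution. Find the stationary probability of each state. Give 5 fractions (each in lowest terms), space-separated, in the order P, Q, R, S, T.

The stationary distribution satisfies pi = pi * P, i.e.:
  pi_P = 1/10*pi_P + 1/10*pi_Q + 2/5*pi_R + 3/20*pi_S + 3/10*pi_T
  pi_Q = 1/4*pi_P + 1/20*pi_Q + 1/10*pi_R + 3/20*pi_S + 3/10*pi_T
  pi_R = 1/4*pi_P + 3/20*pi_Q + 1/20*pi_R + 2/5*pi_S + 1/20*pi_T
  pi_S = 1/4*pi_P + 13/20*pi_Q + 1/5*pi_R + 3/20*pi_S + 1/10*pi_T
  pi_T = 3/20*pi_P + 1/20*pi_Q + 1/4*pi_R + 3/20*pi_S + 1/4*pi_T
with normalization: pi_P + pi_Q + pi_R + pi_S + pi_T = 1.

Using the first 4 balance equations plus normalization, the linear system A*pi = b is:
  [-9/10, 1/10, 2/5, 3/20, 3/10] . pi = 0
  [1/4, -19/20, 1/10, 3/20, 3/10] . pi = 0
  [1/4, 3/20, -19/20, 2/5, 1/20] . pi = 0
  [1/4, 13/20, 1/5, -17/20, 1/10] . pi = 0
  [1, 1, 1, 1, 1] . pi = 1

Solving yields:
  pi_P = 24957/121030
  pi_Q = 20487/121030
  pi_R = 11982/60515
  pi_S = 15532/60515
  pi_T = 541/3185

Verification (pi * P):
  24957/121030*1/10 + 20487/121030*1/10 + 11982/60515*2/5 + 15532/60515*3/20 + 541/3185*3/10 = 24957/121030 = pi_P  (ok)
  24957/121030*1/4 + 20487/121030*1/20 + 11982/60515*1/10 + 15532/60515*3/20 + 541/3185*3/10 = 20487/121030 = pi_Q  (ok)
  24957/121030*1/4 + 20487/121030*3/20 + 11982/60515*1/20 + 15532/60515*2/5 + 541/3185*1/20 = 11982/60515 = pi_R  (ok)
  24957/121030*1/4 + 20487/121030*13/20 + 11982/60515*1/5 + 15532/60515*3/20 + 541/3185*1/10 = 15532/60515 = pi_S  (ok)
  24957/121030*3/20 + 20487/121030*1/20 + 11982/60515*1/4 + 15532/60515*3/20 + 541/3185*1/4 = 541/3185 = pi_T  (ok)

Answer: 24957/121030 20487/121030 11982/60515 15532/60515 541/3185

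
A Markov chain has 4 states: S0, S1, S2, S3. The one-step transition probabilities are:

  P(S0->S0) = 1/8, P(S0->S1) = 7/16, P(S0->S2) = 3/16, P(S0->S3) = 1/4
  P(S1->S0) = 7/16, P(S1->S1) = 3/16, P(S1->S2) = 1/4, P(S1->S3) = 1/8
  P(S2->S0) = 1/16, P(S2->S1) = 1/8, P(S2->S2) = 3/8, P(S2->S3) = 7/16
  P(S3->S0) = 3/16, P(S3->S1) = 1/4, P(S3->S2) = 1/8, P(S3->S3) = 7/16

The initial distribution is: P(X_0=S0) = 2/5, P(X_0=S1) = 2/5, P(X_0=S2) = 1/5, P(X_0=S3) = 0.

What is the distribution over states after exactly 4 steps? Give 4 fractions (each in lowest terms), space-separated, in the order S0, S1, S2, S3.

Answer: 67897/327680 80247/327680 73881/327680 21131/65536

Derivation:
Propagating the distribution step by step (d_{t+1} = d_t * P):
d_0 = (S0=2/5, S1=2/5, S2=1/5, S3=0)
  d_1[S0] = 2/5*1/8 + 2/5*7/16 + 1/5*1/16 + 0*3/16 = 19/80
  d_1[S1] = 2/5*7/16 + 2/5*3/16 + 1/5*1/8 + 0*1/4 = 11/40
  d_1[S2] = 2/5*3/16 + 2/5*1/4 + 1/5*3/8 + 0*1/8 = 1/4
  d_1[S3] = 2/5*1/4 + 2/5*1/8 + 1/5*7/16 + 0*7/16 = 19/80
d_1 = (S0=19/80, S1=11/40, S2=1/4, S3=19/80)
  d_2[S0] = 19/80*1/8 + 11/40*7/16 + 1/4*1/16 + 19/80*3/16 = 269/1280
  d_2[S1] = 19/80*7/16 + 11/40*3/16 + 1/4*1/8 + 19/80*1/4 = 63/256
  d_2[S2] = 19/80*3/16 + 11/40*1/4 + 1/4*3/8 + 19/80*1/8 = 303/1280
  d_2[S3] = 19/80*1/4 + 11/40*1/8 + 1/4*7/16 + 19/80*7/16 = 393/1280
d_2 = (S0=269/1280, S1=63/256, S2=303/1280, S3=393/1280)
  d_3[S0] = 269/1280*1/8 + 63/256*7/16 + 303/1280*1/16 + 393/1280*3/16 = 845/4096
  d_3[S1] = 269/1280*7/16 + 63/256*3/16 + 303/1280*1/8 + 393/1280*1/4 = 2503/10240
  d_3[S2] = 269/1280*3/16 + 63/256*1/4 + 303/1280*3/8 + 393/1280*1/8 = 4671/20480
  d_3[S3] = 269/1280*1/4 + 63/256*1/8 + 303/1280*7/16 + 393/1280*7/16 = 3289/10240
d_3 = (S0=845/4096, S1=2503/10240, S2=4671/20480, S3=3289/10240)
  d_4[S0] = 845/4096*1/8 + 2503/10240*7/16 + 4671/20480*1/16 + 3289/10240*3/16 = 67897/327680
  d_4[S1] = 845/4096*7/16 + 2503/10240*3/16 + 4671/20480*1/8 + 3289/10240*1/4 = 80247/327680
  d_4[S2] = 845/4096*3/16 + 2503/10240*1/4 + 4671/20480*3/8 + 3289/10240*1/8 = 73881/327680
  d_4[S3] = 845/4096*1/4 + 2503/10240*1/8 + 4671/20480*7/16 + 3289/10240*7/16 = 21131/65536
d_4 = (S0=67897/327680, S1=80247/327680, S2=73881/327680, S3=21131/65536)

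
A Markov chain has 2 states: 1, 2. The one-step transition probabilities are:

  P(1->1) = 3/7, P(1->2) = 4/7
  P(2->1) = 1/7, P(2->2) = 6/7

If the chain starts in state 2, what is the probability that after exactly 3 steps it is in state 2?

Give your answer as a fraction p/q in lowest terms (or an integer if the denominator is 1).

Computing P^3 by repeated multiplication:
P^1 =
  1: [3/7, 4/7]
  2: [1/7, 6/7]
P^2 =
  1: [13/49, 36/49]
  2: [9/49, 40/49]
P^3 =
  1: [75/343, 268/343]
  2: [67/343, 276/343]

(P^3)[2 -> 2] = 276/343

Answer: 276/343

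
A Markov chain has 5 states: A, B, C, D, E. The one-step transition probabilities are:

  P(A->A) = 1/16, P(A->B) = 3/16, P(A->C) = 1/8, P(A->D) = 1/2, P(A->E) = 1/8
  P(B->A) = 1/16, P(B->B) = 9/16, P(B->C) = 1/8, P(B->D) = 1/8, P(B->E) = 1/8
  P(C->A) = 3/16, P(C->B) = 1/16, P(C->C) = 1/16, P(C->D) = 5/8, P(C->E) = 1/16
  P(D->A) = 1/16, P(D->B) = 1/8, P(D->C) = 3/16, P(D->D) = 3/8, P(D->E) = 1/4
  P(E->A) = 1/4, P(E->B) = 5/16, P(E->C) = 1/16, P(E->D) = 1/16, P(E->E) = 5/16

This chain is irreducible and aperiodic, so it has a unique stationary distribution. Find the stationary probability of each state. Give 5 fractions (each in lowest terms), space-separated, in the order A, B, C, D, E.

The stationary distribution satisfies pi = pi * P, i.e.:
  pi_A = 1/16*pi_A + 1/16*pi_B + 3/16*pi_C + 1/16*pi_D + 1/4*pi_E
  pi_B = 3/16*pi_A + 9/16*pi_B + 1/16*pi_C + 1/8*pi_D + 5/16*pi_E
  pi_C = 1/8*pi_A + 1/8*pi_B + 1/16*pi_C + 3/16*pi_D + 1/16*pi_E
  pi_D = 1/2*pi_A + 1/8*pi_B + 5/8*pi_C + 3/8*pi_D + 1/16*pi_E
  pi_E = 1/8*pi_A + 1/8*pi_B + 1/16*pi_C + 1/4*pi_D + 5/16*pi_E
with normalization: pi_A + pi_B + pi_C + pi_D + pi_E = 1.

Using the first 4 balance equations plus normalization, the linear system A*pi = b is:
  [-15/16, 1/16, 3/16, 1/16, 1/4] . pi = 0
  [3/16, -7/16, 1/16, 1/8, 5/16] . pi = 0
  [1/8, 1/8, -15/16, 3/16, 1/16] . pi = 0
  [1/2, 1/8, 5/8, -5/8, 1/16] . pi = 0
  [1, 1, 1, 1, 1] . pi = 1

Solving yields:
  pi_A = 4607/40634
  pi_B = 11543/40634
  pi_C = 2511/20317
  pi_D = 5892/20317
  pi_E = 349/1847

Verification (pi * P):
  4607/40634*1/16 + 11543/40634*1/16 + 2511/20317*3/16 + 5892/20317*1/16 + 349/1847*1/4 = 4607/40634 = pi_A  (ok)
  4607/40634*3/16 + 11543/40634*9/16 + 2511/20317*1/16 + 5892/20317*1/8 + 349/1847*5/16 = 11543/40634 = pi_B  (ok)
  4607/40634*1/8 + 11543/40634*1/8 + 2511/20317*1/16 + 5892/20317*3/16 + 349/1847*1/16 = 2511/20317 = pi_C  (ok)
  4607/40634*1/2 + 11543/40634*1/8 + 2511/20317*5/8 + 5892/20317*3/8 + 349/1847*1/16 = 5892/20317 = pi_D  (ok)
  4607/40634*1/8 + 11543/40634*1/8 + 2511/20317*1/16 + 5892/20317*1/4 + 349/1847*5/16 = 349/1847 = pi_E  (ok)

Answer: 4607/40634 11543/40634 2511/20317 5892/20317 349/1847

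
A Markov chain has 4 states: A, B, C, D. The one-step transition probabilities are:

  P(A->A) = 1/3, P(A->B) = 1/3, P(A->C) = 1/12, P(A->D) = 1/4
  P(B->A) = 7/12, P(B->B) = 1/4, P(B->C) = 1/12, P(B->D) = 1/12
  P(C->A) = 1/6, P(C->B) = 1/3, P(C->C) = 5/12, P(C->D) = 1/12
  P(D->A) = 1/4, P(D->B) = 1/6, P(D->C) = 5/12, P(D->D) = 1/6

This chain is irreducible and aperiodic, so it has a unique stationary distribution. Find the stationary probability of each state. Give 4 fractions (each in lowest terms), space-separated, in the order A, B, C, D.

The stationary distribution satisfies pi = pi * P, i.e.:
  pi_A = 1/3*pi_A + 7/12*pi_B + 1/6*pi_C + 1/4*pi_D
  pi_B = 1/3*pi_A + 1/4*pi_B + 1/3*pi_C + 1/6*pi_D
  pi_C = 1/12*pi_A + 1/12*pi_B + 5/12*pi_C + 5/12*pi_D
  pi_D = 1/4*pi_A + 1/12*pi_B + 1/12*pi_C + 1/6*pi_D
with normalization: pi_A + pi_B + pi_C + pi_D = 1.

Using the first 3 balance equations plus normalization, the linear system A*pi = b is:
  [-2/3, 7/12, 1/6, 1/4] . pi = 0
  [1/3, -3/4, 1/3, 1/6] . pi = 0
  [1/12, 1/12, -7/12, 5/12] . pi = 0
  [1, 1, 1, 1] . pi = 1

Solving yields:
  pi_A = 509/1424
  pi_B = 101/356
  pi_C = 289/1424
  pi_D = 111/712

Verification (pi * P):
  509/1424*1/3 + 101/356*7/12 + 289/1424*1/6 + 111/712*1/4 = 509/1424 = pi_A  (ok)
  509/1424*1/3 + 101/356*1/4 + 289/1424*1/3 + 111/712*1/6 = 101/356 = pi_B  (ok)
  509/1424*1/12 + 101/356*1/12 + 289/1424*5/12 + 111/712*5/12 = 289/1424 = pi_C  (ok)
  509/1424*1/4 + 101/356*1/12 + 289/1424*1/12 + 111/712*1/6 = 111/712 = pi_D  (ok)

Answer: 509/1424 101/356 289/1424 111/712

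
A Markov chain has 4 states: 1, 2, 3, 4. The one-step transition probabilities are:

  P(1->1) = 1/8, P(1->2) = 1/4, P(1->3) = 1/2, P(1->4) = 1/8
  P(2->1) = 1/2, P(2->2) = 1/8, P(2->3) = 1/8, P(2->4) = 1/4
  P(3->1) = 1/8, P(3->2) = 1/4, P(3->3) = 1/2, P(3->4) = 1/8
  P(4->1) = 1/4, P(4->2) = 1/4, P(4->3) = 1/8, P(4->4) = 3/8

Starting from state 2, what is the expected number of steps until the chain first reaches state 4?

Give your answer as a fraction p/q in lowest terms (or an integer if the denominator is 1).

Let h_i = expected steps to first reach 4 from state i.
Boundary: h_4 = 0.
First-step equations for the other states:
  h_1 = 1 + 1/8*h_1 + 1/4*h_2 + 1/2*h_3 + 1/8*h_4
  h_2 = 1 + 1/2*h_1 + 1/8*h_2 + 1/8*h_3 + 1/4*h_4
  h_3 = 1 + 1/8*h_1 + 1/4*h_2 + 1/2*h_3 + 1/8*h_4

Substituting h_4 = 0 and rearranging gives the linear system (I - Q) h = 1:
  [7/8, -1/4, -1/2] . (h_1, h_2, h_3) = 1
  [-1/2, 7/8, -1/8] . (h_1, h_2, h_3) = 1
  [-1/8, -1/4, 1/2] . (h_1, h_2, h_3) = 1

Solving yields:
  h_1 = 72/11
  h_2 = 64/11
  h_3 = 72/11

Starting state is 2, so the expected hitting time is h_2 = 64/11.

Answer: 64/11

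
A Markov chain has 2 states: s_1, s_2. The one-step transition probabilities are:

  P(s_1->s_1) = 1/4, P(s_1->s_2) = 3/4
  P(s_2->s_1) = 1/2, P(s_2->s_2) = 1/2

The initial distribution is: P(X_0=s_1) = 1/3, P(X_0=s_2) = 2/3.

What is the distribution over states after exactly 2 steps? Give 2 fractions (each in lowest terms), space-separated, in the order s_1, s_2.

Answer: 19/48 29/48

Derivation:
Propagating the distribution step by step (d_{t+1} = d_t * P):
d_0 = (s_1=1/3, s_2=2/3)
  d_1[s_1] = 1/3*1/4 + 2/3*1/2 = 5/12
  d_1[s_2] = 1/3*3/4 + 2/3*1/2 = 7/12
d_1 = (s_1=5/12, s_2=7/12)
  d_2[s_1] = 5/12*1/4 + 7/12*1/2 = 19/48
  d_2[s_2] = 5/12*3/4 + 7/12*1/2 = 29/48
d_2 = (s_1=19/48, s_2=29/48)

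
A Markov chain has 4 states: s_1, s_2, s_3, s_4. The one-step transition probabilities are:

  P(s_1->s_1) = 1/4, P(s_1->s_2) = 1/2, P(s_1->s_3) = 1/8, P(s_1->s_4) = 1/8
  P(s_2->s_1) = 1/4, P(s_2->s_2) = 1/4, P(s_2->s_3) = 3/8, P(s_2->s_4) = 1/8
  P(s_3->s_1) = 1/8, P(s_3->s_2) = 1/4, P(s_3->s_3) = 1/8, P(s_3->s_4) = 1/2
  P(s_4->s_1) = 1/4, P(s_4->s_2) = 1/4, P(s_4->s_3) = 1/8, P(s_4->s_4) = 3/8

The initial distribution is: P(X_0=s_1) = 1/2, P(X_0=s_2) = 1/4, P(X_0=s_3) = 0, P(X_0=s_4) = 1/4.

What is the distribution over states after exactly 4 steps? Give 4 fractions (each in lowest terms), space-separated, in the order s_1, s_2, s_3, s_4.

Propagating the distribution step by step (d_{t+1} = d_t * P):
d_0 = (s_1=1/2, s_2=1/4, s_3=0, s_4=1/4)
  d_1[s_1] = 1/2*1/4 + 1/4*1/4 + 0*1/8 + 1/4*1/4 = 1/4
  d_1[s_2] = 1/2*1/2 + 1/4*1/4 + 0*1/4 + 1/4*1/4 = 3/8
  d_1[s_3] = 1/2*1/8 + 1/4*3/8 + 0*1/8 + 1/4*1/8 = 3/16
  d_1[s_4] = 1/2*1/8 + 1/4*1/8 + 0*1/2 + 1/4*3/8 = 3/16
d_1 = (s_1=1/4, s_2=3/8, s_3=3/16, s_4=3/16)
  d_2[s_1] = 1/4*1/4 + 3/8*1/4 + 3/16*1/8 + 3/16*1/4 = 29/128
  d_2[s_2] = 1/4*1/2 + 3/8*1/4 + 3/16*1/4 + 3/16*1/4 = 5/16
  d_2[s_3] = 1/4*1/8 + 3/8*3/8 + 3/16*1/8 + 3/16*1/8 = 7/32
  d_2[s_4] = 1/4*1/8 + 3/8*1/8 + 3/16*1/2 + 3/16*3/8 = 31/128
d_2 = (s_1=29/128, s_2=5/16, s_3=7/32, s_4=31/128)
  d_3[s_1] = 29/128*1/4 + 5/16*1/4 + 7/32*1/8 + 31/128*1/4 = 57/256
  d_3[s_2] = 29/128*1/2 + 5/16*1/4 + 7/32*1/4 + 31/128*1/4 = 157/512
  d_3[s_3] = 29/128*1/8 + 5/16*3/8 + 7/32*1/8 + 31/128*1/8 = 13/64
  d_3[s_4] = 29/128*1/8 + 5/16*1/8 + 7/32*1/2 + 31/128*3/8 = 137/512
d_3 = (s_1=57/256, s_2=157/512, s_3=13/64, s_4=137/512)
  d_4[s_1] = 57/256*1/4 + 157/512*1/4 + 13/64*1/8 + 137/512*1/4 = 115/512
  d_4[s_2] = 57/256*1/2 + 157/512*1/4 + 13/64*1/4 + 137/512*1/4 = 313/1024
  d_4[s_3] = 57/256*1/8 + 157/512*3/8 + 13/64*1/8 + 137/512*1/8 = 413/2048
  d_4[s_4] = 57/256*1/8 + 157/512*1/8 + 13/64*1/2 + 137/512*3/8 = 549/2048
d_4 = (s_1=115/512, s_2=313/1024, s_3=413/2048, s_4=549/2048)

Answer: 115/512 313/1024 413/2048 549/2048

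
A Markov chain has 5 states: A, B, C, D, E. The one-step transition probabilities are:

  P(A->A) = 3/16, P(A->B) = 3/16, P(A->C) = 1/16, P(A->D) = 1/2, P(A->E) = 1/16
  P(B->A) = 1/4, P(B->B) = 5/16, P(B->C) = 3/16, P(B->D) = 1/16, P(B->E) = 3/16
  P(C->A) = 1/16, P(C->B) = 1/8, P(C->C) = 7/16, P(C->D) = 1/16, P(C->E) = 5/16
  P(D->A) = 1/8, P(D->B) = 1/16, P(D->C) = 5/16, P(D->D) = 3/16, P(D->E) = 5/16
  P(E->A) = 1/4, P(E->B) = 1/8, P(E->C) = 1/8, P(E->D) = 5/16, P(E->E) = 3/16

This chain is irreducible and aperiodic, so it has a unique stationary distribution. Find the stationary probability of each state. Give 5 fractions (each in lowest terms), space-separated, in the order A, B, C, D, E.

The stationary distribution satisfies pi = pi * P, i.e.:
  pi_A = 3/16*pi_A + 1/4*pi_B + 1/16*pi_C + 1/8*pi_D + 1/4*pi_E
  pi_B = 3/16*pi_A + 5/16*pi_B + 1/8*pi_C + 1/16*pi_D + 1/8*pi_E
  pi_C = 1/16*pi_A + 3/16*pi_B + 7/16*pi_C + 5/16*pi_D + 1/8*pi_E
  pi_D = 1/2*pi_A + 1/16*pi_B + 1/16*pi_C + 3/16*pi_D + 5/16*pi_E
  pi_E = 1/16*pi_A + 3/16*pi_B + 5/16*pi_C + 5/16*pi_D + 3/16*pi_E
with normalization: pi_A + pi_B + pi_C + pi_D + pi_E = 1.

Using the first 4 balance equations plus normalization, the linear system A*pi = b is:
  [-13/16, 1/4, 1/16, 1/8, 1/4] . pi = 0
  [3/16, -11/16, 1/8, 1/16, 1/8] . pi = 0
  [1/16, 3/16, -9/16, 5/16, 1/8] . pi = 0
  [1/2, 1/16, 1/16, -13/16, 5/16] . pi = 0
  [1, 1, 1, 1, 1] . pi = 1

Solving yields:
  pi_A = 3856/23065
  pi_B = 6913/46130
  pi_C = 1107/4613
  pi_D = 10103/46130
  pi_E = 738/3295

Verification (pi * P):
  3856/23065*3/16 + 6913/46130*1/4 + 1107/4613*1/16 + 10103/46130*1/8 + 738/3295*1/4 = 3856/23065 = pi_A  (ok)
  3856/23065*3/16 + 6913/46130*5/16 + 1107/4613*1/8 + 10103/46130*1/16 + 738/3295*1/8 = 6913/46130 = pi_B  (ok)
  3856/23065*1/16 + 6913/46130*3/16 + 1107/4613*7/16 + 10103/46130*5/16 + 738/3295*1/8 = 1107/4613 = pi_C  (ok)
  3856/23065*1/2 + 6913/46130*1/16 + 1107/4613*1/16 + 10103/46130*3/16 + 738/3295*5/16 = 10103/46130 = pi_D  (ok)
  3856/23065*1/16 + 6913/46130*3/16 + 1107/4613*5/16 + 10103/46130*5/16 + 738/3295*3/16 = 738/3295 = pi_E  (ok)

Answer: 3856/23065 6913/46130 1107/4613 10103/46130 738/3295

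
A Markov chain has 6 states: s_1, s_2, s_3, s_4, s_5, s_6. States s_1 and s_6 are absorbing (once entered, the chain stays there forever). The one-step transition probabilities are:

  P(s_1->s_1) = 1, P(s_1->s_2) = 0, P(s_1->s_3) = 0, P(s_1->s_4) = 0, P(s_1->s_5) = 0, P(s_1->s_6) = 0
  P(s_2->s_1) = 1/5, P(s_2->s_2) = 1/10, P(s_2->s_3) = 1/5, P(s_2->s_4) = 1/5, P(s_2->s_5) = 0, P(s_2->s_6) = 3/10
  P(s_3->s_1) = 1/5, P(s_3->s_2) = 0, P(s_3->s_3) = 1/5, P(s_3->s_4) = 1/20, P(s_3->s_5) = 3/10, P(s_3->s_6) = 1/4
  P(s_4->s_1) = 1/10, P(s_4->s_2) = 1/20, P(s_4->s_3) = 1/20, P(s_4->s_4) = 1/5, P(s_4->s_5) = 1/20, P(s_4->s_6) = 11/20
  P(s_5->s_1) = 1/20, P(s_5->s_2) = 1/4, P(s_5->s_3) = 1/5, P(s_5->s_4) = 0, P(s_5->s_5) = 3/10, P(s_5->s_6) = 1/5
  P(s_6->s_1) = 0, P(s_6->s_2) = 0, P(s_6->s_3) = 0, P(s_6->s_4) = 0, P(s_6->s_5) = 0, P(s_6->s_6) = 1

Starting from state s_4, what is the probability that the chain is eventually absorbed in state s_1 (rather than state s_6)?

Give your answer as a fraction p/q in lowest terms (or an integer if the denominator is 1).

Answer: 73/386

Derivation:
Let a_i = P(absorbed in s_1 | start in state i).
Boundary conditions: a_s_1 = 1, a_s_6 = 0.
For each transient state i, a_i = sum_j P(i->j) * a_j:
  a_s_2 = 1/5*a_s_1 + 1/10*a_s_2 + 1/5*a_s_3 + 1/5*a_s_4 + 0*a_s_5 + 3/10*a_s_6
  a_s_3 = 1/5*a_s_1 + 0*a_s_2 + 1/5*a_s_3 + 1/20*a_s_4 + 3/10*a_s_5 + 1/4*a_s_6
  a_s_4 = 1/10*a_s_1 + 1/20*a_s_2 + 1/20*a_s_3 + 1/5*a_s_4 + 1/20*a_s_5 + 11/20*a_s_6
  a_s_5 = 1/20*a_s_1 + 1/4*a_s_2 + 1/5*a_s_3 + 0*a_s_4 + 3/10*a_s_5 + 1/5*a_s_6

Substituting a_s_1 = 1 and a_s_6 = 0, rearrange to (I - Q) a = r where r[i] = P(i -> s_1):
  [9/10, -1/5, -1/5, 0] . (a_s_2, a_s_3, a_s_4, a_s_5) = 1/5
  [0, 4/5, -1/20, -3/10] . (a_s_2, a_s_3, a_s_4, a_s_5) = 1/5
  [-1/20, -1/20, 4/5, -1/20] . (a_s_2, a_s_3, a_s_4, a_s_5) = 1/10
  [-1/4, -1/5, 0, 7/10] . (a_s_2, a_s_3, a_s_4, a_s_5) = 1/20

Solving yields:
  a_s_2 = 671/1930
  a_s_3 = 1449/3860
  a_s_4 = 73/386
  a_s_5 = 1169/3860

Starting state is s_4, so the absorption probability is a_s_4 = 73/386.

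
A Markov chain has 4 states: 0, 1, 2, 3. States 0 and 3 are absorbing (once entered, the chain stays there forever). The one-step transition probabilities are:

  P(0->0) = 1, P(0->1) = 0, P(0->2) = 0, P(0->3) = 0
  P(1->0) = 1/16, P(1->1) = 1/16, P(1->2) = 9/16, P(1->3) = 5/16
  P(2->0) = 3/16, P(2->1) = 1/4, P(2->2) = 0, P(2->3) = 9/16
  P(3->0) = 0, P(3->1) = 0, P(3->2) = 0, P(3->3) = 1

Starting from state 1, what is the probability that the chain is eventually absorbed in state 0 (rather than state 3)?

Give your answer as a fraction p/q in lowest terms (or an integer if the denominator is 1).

Answer: 43/204

Derivation:
Let a_i = P(absorbed in 0 | start in state i).
Boundary conditions: a_0 = 1, a_3 = 0.
For each transient state i, a_i = sum_j P(i->j) * a_j:
  a_1 = 1/16*a_0 + 1/16*a_1 + 9/16*a_2 + 5/16*a_3
  a_2 = 3/16*a_0 + 1/4*a_1 + 0*a_2 + 9/16*a_3

Substituting a_0 = 1 and a_3 = 0, rearrange to (I - Q) a = r where r[i] = P(i -> 0):
  [15/16, -9/16] . (a_1, a_2) = 1/16
  [-1/4, 1] . (a_1, a_2) = 3/16

Solving yields:
  a_1 = 43/204
  a_2 = 49/204

Starting state is 1, so the absorption probability is a_1 = 43/204.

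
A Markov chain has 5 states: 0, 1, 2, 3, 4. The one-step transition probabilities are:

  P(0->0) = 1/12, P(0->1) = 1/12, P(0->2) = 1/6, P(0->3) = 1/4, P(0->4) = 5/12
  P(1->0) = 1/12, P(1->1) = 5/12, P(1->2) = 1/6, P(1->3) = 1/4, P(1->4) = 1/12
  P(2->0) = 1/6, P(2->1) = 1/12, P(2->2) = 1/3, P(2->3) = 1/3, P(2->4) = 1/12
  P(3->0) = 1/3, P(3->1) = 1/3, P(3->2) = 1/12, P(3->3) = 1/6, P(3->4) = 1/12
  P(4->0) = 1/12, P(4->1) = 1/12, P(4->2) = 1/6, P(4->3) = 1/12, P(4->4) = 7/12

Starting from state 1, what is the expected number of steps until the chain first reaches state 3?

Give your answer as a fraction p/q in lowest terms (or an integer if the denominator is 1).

Let h_i = expected steps to first reach 3 from state i.
Boundary: h_3 = 0.
First-step equations for the other states:
  h_0 = 1 + 1/12*h_0 + 1/12*h_1 + 1/6*h_2 + 1/4*h_3 + 5/12*h_4
  h_1 = 1 + 1/12*h_0 + 5/12*h_1 + 1/6*h_2 + 1/4*h_3 + 1/12*h_4
  h_2 = 1 + 1/6*h_0 + 1/12*h_1 + 1/3*h_2 + 1/3*h_3 + 1/12*h_4
  h_4 = 1 + 1/12*h_0 + 1/12*h_1 + 1/6*h_2 + 1/12*h_3 + 7/12*h_4

Substituting h_3 = 0 and rearranging gives the linear system (I - Q) h = 1:
  [11/12, -1/12, -1/6, -5/12] . (h_0, h_1, h_2, h_4) = 1
  [-1/12, 7/12, -1/6, -1/12] . (h_0, h_1, h_2, h_4) = 1
  [-1/6, -1/12, 2/3, -1/12] . (h_0, h_1, h_2, h_4) = 1
  [-1/12, -1/12, -1/6, 5/12] . (h_0, h_1, h_2, h_4) = 1

Solving yields:
  h_0 = 200/41
  h_1 = 180/41
  h_2 = 4
  h_4 = 240/41

Starting state is 1, so the expected hitting time is h_1 = 180/41.

Answer: 180/41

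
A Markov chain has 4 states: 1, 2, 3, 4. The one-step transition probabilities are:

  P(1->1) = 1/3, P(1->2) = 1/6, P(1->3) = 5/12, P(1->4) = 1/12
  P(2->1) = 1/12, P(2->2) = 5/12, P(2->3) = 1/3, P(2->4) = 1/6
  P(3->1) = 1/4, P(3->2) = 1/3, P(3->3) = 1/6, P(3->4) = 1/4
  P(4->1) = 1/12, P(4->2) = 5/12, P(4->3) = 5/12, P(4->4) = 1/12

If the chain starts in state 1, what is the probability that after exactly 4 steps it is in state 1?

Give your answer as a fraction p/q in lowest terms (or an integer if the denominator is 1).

Answer: 955/5184

Derivation:
Computing P^4 by repeated multiplication:
P^1 =
  1: [1/3, 1/6, 5/12, 1/12]
  2: [1/12, 5/12, 1/3, 1/6]
  3: [1/4, 1/3, 1/6, 1/4]
  4: [1/12, 5/12, 5/12, 1/12]
P^2 =
  1: [17/72, 43/144, 43/144, 1/6]
  2: [23/144, 53/144, 43/144, 25/144]
  3: [25/144, 49/144, 25/72, 5/36]
  4: [25/144, 13/36, 5/18, 3/16]
P^3 =
  1: [83/432, 575/1728, 137/432, 91/576]
  2: [299/1728, 19/54, 269/864, 283/1728]
  3: [319/1728, 595/1728, 521/1728, 293/1728]
  4: [299/1728, 605/1728, 137/432, 23/144]
P^4 =
  1: [955/5184, 887/2592, 6421/20736, 1133/6912]
  2: [3701/20736, 7205/20736, 3209/10368, 853/5184]
  3: [3727/20736, 3581/10368, 3241/10368, 3365/20736]
  4: [3721/20736, 7195/20736, 6391/20736, 127/768]

(P^4)[1 -> 1] = 955/5184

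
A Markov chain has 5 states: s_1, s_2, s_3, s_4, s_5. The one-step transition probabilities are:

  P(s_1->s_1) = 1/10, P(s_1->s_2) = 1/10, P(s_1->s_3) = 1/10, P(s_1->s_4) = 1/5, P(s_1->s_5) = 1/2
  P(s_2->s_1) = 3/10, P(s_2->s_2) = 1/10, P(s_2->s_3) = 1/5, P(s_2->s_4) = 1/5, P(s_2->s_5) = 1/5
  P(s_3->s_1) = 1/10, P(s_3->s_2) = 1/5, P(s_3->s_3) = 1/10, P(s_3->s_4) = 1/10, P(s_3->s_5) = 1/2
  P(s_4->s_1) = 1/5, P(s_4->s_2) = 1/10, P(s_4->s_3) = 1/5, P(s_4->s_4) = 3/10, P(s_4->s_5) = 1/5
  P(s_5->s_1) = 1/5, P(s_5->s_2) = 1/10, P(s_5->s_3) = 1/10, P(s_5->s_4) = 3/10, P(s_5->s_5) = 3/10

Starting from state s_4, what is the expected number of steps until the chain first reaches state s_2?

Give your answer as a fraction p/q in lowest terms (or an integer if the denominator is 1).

Answer: 5550/631

Derivation:
Let h_i = expected steps to first reach s_2 from state i.
Boundary: h_s_2 = 0.
First-step equations for the other states:
  h_s_1 = 1 + 1/10*h_s_1 + 1/10*h_s_2 + 1/10*h_s_3 + 1/5*h_s_4 + 1/2*h_s_5
  h_s_3 = 1 + 1/10*h_s_1 + 1/5*h_s_2 + 1/10*h_s_3 + 1/10*h_s_4 + 1/2*h_s_5
  h_s_4 = 1 + 1/5*h_s_1 + 1/10*h_s_2 + 1/5*h_s_3 + 3/10*h_s_4 + 1/5*h_s_5
  h_s_5 = 1 + 1/5*h_s_1 + 1/10*h_s_2 + 1/10*h_s_3 + 3/10*h_s_4 + 3/10*h_s_5

Substituting h_s_2 = 0 and rearranging gives the linear system (I - Q) h = 1:
  [9/10, -1/10, -1/5, -1/2] . (h_s_1, h_s_3, h_s_4, h_s_5) = 1
  [-1/10, 9/10, -1/10, -1/2] . (h_s_1, h_s_3, h_s_4, h_s_5) = 1
  [-1/5, -1/5, 7/10, -1/5] . (h_s_1, h_s_3, h_s_4, h_s_5) = 1
  [-1/5, -1/10, -3/10, 7/10] . (h_s_1, h_s_3, h_s_4, h_s_5) = 1

Solving yields:
  h_s_1 = 5610/631
  h_s_3 = 5055/631
  h_s_4 = 5550/631
  h_s_5 = 5605/631

Starting state is s_4, so the expected hitting time is h_s_4 = 5550/631.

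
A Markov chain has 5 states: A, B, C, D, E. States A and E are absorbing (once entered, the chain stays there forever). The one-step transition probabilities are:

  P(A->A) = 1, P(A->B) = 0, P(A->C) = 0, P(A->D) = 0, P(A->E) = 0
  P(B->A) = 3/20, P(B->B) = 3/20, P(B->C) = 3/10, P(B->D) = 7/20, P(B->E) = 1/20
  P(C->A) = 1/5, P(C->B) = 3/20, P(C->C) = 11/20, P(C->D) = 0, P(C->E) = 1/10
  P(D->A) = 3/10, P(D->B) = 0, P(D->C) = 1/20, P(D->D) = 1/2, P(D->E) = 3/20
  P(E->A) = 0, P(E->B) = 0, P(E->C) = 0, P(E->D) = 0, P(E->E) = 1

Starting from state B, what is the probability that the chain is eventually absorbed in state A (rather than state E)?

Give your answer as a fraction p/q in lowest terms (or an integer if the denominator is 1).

Answer: 916/1329

Derivation:
Let a_i = P(absorbed in A | start in state i).
Boundary conditions: a_A = 1, a_E = 0.
For each transient state i, a_i = sum_j P(i->j) * a_j:
  a_B = 3/20*a_A + 3/20*a_B + 3/10*a_C + 7/20*a_D + 1/20*a_E
  a_C = 1/5*a_A + 3/20*a_B + 11/20*a_C + 0*a_D + 1/10*a_E
  a_D = 3/10*a_A + 0*a_B + 1/20*a_C + 1/2*a_D + 3/20*a_E

Substituting a_A = 1 and a_E = 0, rearrange to (I - Q) a = r where r[i] = P(i -> A):
  [17/20, -3/10, -7/20] . (a_B, a_C, a_D) = 3/20
  [-3/20, 9/20, 0] . (a_B, a_C, a_D) = 1/5
  [0, -1/20, 1/2] . (a_B, a_C, a_D) = 3/10

Solving yields:
  a_B = 916/1329
  a_C = 896/1329
  a_D = 887/1329

Starting state is B, so the absorption probability is a_B = 916/1329.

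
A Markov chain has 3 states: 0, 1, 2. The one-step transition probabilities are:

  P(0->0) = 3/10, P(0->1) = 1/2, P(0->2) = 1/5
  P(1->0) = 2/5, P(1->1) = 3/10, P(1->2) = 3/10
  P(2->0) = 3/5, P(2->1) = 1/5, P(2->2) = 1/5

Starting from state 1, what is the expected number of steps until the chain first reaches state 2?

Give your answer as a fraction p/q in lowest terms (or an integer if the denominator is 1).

Let h_i = expected steps to first reach 2 from state i.
Boundary: h_2 = 0.
First-step equations for the other states:
  h_0 = 1 + 3/10*h_0 + 1/2*h_1 + 1/5*h_2
  h_1 = 1 + 2/5*h_0 + 3/10*h_1 + 3/10*h_2

Substituting h_2 = 0 and rearranging gives the linear system (I - Q) h = 1:
  [7/10, -1/2] . (h_0, h_1) = 1
  [-2/5, 7/10] . (h_0, h_1) = 1

Solving yields:
  h_0 = 120/29
  h_1 = 110/29

Starting state is 1, so the expected hitting time is h_1 = 110/29.

Answer: 110/29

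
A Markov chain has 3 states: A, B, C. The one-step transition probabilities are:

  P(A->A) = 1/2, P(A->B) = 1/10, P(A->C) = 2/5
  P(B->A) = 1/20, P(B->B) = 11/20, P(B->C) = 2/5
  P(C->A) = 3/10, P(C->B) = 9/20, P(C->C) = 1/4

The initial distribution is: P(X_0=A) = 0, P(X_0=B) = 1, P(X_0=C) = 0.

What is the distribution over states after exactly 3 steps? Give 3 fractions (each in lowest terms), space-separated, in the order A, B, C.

Propagating the distribution step by step (d_{t+1} = d_t * P):
d_0 = (A=0, B=1, C=0)
  d_1[A] = 0*1/2 + 1*1/20 + 0*3/10 = 1/20
  d_1[B] = 0*1/10 + 1*11/20 + 0*9/20 = 11/20
  d_1[C] = 0*2/5 + 1*2/5 + 0*1/4 = 2/5
d_1 = (A=1/20, B=11/20, C=2/5)
  d_2[A] = 1/20*1/2 + 11/20*1/20 + 2/5*3/10 = 69/400
  d_2[B] = 1/20*1/10 + 11/20*11/20 + 2/5*9/20 = 39/80
  d_2[C] = 1/20*2/5 + 11/20*2/5 + 2/5*1/4 = 17/50
d_2 = (A=69/400, B=39/80, C=17/50)
  d_3[A] = 69/400*1/2 + 39/80*1/20 + 17/50*3/10 = 1701/8000
  d_3[B] = 69/400*1/10 + 39/80*11/20 + 17/50*9/20 = 3507/8000
  d_3[C] = 69/400*2/5 + 39/80*2/5 + 17/50*1/4 = 349/1000
d_3 = (A=1701/8000, B=3507/8000, C=349/1000)

Answer: 1701/8000 3507/8000 349/1000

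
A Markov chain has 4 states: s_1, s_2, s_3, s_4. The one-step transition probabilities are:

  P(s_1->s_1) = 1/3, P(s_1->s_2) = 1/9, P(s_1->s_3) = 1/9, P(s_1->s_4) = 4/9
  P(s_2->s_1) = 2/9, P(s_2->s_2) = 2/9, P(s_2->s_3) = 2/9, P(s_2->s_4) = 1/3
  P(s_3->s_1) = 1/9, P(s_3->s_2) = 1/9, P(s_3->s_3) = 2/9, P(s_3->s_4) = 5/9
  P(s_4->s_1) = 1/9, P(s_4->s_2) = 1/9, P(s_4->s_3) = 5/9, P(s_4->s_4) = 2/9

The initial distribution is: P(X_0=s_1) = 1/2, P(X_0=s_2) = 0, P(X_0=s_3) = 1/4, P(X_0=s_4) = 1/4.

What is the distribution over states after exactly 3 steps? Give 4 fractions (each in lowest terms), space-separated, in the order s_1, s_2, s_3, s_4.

Answer: 119/729 91/729 949/2916 1127/2916

Derivation:
Propagating the distribution step by step (d_{t+1} = d_t * P):
d_0 = (s_1=1/2, s_2=0, s_3=1/4, s_4=1/4)
  d_1[s_1] = 1/2*1/3 + 0*2/9 + 1/4*1/9 + 1/4*1/9 = 2/9
  d_1[s_2] = 1/2*1/9 + 0*2/9 + 1/4*1/9 + 1/4*1/9 = 1/9
  d_1[s_3] = 1/2*1/9 + 0*2/9 + 1/4*2/9 + 1/4*5/9 = 1/4
  d_1[s_4] = 1/2*4/9 + 0*1/3 + 1/4*5/9 + 1/4*2/9 = 5/12
d_1 = (s_1=2/9, s_2=1/9, s_3=1/4, s_4=5/12)
  d_2[s_1] = 2/9*1/3 + 1/9*2/9 + 1/4*1/9 + 5/12*1/9 = 14/81
  d_2[s_2] = 2/9*1/9 + 1/9*2/9 + 1/4*1/9 + 5/12*1/9 = 10/81
  d_2[s_3] = 2/9*1/9 + 1/9*2/9 + 1/4*2/9 + 5/12*5/9 = 109/324
  d_2[s_4] = 2/9*4/9 + 1/9*1/3 + 1/4*5/9 + 5/12*2/9 = 119/324
d_2 = (s_1=14/81, s_2=10/81, s_3=109/324, s_4=119/324)
  d_3[s_1] = 14/81*1/3 + 10/81*2/9 + 109/324*1/9 + 119/324*1/9 = 119/729
  d_3[s_2] = 14/81*1/9 + 10/81*2/9 + 109/324*1/9 + 119/324*1/9 = 91/729
  d_3[s_3] = 14/81*1/9 + 10/81*2/9 + 109/324*2/9 + 119/324*5/9 = 949/2916
  d_3[s_4] = 14/81*4/9 + 10/81*1/3 + 109/324*5/9 + 119/324*2/9 = 1127/2916
d_3 = (s_1=119/729, s_2=91/729, s_3=949/2916, s_4=1127/2916)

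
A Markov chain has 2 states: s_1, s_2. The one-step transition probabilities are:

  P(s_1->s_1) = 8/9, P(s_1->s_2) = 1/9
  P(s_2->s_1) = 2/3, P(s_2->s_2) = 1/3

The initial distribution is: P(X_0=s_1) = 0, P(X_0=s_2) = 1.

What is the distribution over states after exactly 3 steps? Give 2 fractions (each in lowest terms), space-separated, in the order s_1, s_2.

Propagating the distribution step by step (d_{t+1} = d_t * P):
d_0 = (s_1=0, s_2=1)
  d_1[s_1] = 0*8/9 + 1*2/3 = 2/3
  d_1[s_2] = 0*1/9 + 1*1/3 = 1/3
d_1 = (s_1=2/3, s_2=1/3)
  d_2[s_1] = 2/3*8/9 + 1/3*2/3 = 22/27
  d_2[s_2] = 2/3*1/9 + 1/3*1/3 = 5/27
d_2 = (s_1=22/27, s_2=5/27)
  d_3[s_1] = 22/27*8/9 + 5/27*2/3 = 206/243
  d_3[s_2] = 22/27*1/9 + 5/27*1/3 = 37/243
d_3 = (s_1=206/243, s_2=37/243)

Answer: 206/243 37/243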